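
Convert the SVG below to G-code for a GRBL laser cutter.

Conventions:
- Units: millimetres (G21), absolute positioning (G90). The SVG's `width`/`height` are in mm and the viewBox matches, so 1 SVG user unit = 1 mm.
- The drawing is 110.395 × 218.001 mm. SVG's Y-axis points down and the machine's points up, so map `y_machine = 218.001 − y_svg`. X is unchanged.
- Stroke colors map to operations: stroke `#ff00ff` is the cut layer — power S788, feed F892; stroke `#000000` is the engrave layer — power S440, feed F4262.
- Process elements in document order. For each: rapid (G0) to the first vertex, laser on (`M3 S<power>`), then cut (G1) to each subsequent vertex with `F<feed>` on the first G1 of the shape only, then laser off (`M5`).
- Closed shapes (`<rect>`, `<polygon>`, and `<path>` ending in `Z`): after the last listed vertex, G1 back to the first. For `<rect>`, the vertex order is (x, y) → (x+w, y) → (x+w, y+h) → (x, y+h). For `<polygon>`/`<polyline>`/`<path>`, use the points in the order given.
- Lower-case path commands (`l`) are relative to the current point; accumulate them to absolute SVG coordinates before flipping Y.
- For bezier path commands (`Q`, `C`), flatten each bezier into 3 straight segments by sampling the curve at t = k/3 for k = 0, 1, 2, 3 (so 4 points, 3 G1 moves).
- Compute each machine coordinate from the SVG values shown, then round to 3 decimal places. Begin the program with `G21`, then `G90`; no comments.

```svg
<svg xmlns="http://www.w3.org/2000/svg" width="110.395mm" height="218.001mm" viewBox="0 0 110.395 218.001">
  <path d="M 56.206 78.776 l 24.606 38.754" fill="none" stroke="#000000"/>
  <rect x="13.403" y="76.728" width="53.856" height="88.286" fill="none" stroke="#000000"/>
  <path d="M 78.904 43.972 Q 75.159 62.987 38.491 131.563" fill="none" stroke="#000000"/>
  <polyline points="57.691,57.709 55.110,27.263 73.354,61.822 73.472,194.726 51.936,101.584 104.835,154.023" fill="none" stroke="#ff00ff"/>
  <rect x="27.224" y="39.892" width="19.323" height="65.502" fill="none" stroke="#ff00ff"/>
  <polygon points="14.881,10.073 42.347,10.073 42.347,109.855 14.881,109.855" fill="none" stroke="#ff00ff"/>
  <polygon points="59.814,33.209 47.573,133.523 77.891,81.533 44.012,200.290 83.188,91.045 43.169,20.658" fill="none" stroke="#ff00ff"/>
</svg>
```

G21
G90
G0 X56.206 Y139.225
M3 S440
G1 X80.812 Y100.471 F4262
M5
G0 X13.403 Y141.273
M3 S440
G1 X67.259 Y141.273 F4262
G1 X67.259 Y52.987
G1 X13.403 Y52.987
G1 X13.403 Y141.273
M5
G0 X78.904 Y174.029
M3 S440
G1 X72.749 Y155.846 F4262
G1 X59.278 Y126.649
G1 X38.491 Y86.438
M5
G0 X57.691 Y160.292
M3 S788
G1 X55.110 Y190.738 F892
G1 X73.354 Y156.179
G1 X73.472 Y23.275
G1 X51.936 Y116.417
G1 X104.835 Y63.978
M5
G0 X27.224 Y178.109
M3 S788
G1 X46.547 Y178.109 F892
G1 X46.547 Y112.607
G1 X27.224 Y112.607
G1 X27.224 Y178.109
M5
G0 X14.881 Y207.928
M3 S788
G1 X42.347 Y207.928 F892
G1 X42.347 Y108.146
G1 X14.881 Y108.146
G1 X14.881 Y207.928
M5
G0 X59.814 Y184.792
M3 S788
G1 X47.573 Y84.478 F892
G1 X77.891 Y136.468
G1 X44.012 Y17.711
G1 X83.188 Y126.956
G1 X43.169 Y197.343
G1 X59.814 Y184.792
M5

viewBox `0 0 110.395 218.001` with mm width/height → 1 unit = 1 mm. Flip: y_m = 218.001 − y_svg.

**Shape 1** — `<path>` line segment, stroke `#000000` → engrave (S440, F4262). Machine vertices: (56.206,139.225) → (80.812,100.471). Open path.

**Shape 2** — `<rect>` rectangle, stroke `#000000` → engrave (S440, F4262). Machine vertices: (13.403,141.273) → (67.259,141.273) → (67.259,52.987) → (13.403,52.987) → (13.403,141.273). Closed: final G1 returns to the first vertex.

**Shape 3** — `<path>` quadratic bezier, stroke `#000000` → engrave (S440, F4262). Control points (SVG): P0=(78.904,43.972), P1=(75.159,62.987), P2=(38.491,131.563); sampled at t=k/3. Machine vertices: (78.904,174.029) → (72.749,155.846) → (59.278,126.649) → (38.491,86.438). Open path.

**Shape 4** — `<polyline>` open polyline, stroke `#ff00ff` → cut (S788, F892). Machine vertices: (57.691,160.292) → (55.110,190.738) → (73.354,156.179) → (73.472,23.275) → (51.936,116.417) → (104.835,63.978). Open path.

**Shape 5** — `<rect>` rectangle, stroke `#ff00ff` → cut (S788, F892). Machine vertices: (27.224,178.109) → (46.547,178.109) → (46.547,112.607) → (27.224,112.607) → (27.224,178.109). Closed: final G1 returns to the first vertex.

**Shape 6** — `<polygon>` rectangle, stroke `#ff00ff` → cut (S788, F892). Machine vertices: (14.881,207.928) → (42.347,207.928) → (42.347,108.146) → (14.881,108.146) → (14.881,207.928). Closed: final G1 returns to the first vertex.

**Shape 7** — `<polygon>` closed polygon, stroke `#ff00ff` → cut (S788, F892). Machine vertices: (59.814,184.792) → (47.573,84.478) → (77.891,136.468) → (44.012,17.711) → (83.188,126.956) → (43.169,197.343) → (59.814,184.792). Closed: final G1 returns to the first vertex.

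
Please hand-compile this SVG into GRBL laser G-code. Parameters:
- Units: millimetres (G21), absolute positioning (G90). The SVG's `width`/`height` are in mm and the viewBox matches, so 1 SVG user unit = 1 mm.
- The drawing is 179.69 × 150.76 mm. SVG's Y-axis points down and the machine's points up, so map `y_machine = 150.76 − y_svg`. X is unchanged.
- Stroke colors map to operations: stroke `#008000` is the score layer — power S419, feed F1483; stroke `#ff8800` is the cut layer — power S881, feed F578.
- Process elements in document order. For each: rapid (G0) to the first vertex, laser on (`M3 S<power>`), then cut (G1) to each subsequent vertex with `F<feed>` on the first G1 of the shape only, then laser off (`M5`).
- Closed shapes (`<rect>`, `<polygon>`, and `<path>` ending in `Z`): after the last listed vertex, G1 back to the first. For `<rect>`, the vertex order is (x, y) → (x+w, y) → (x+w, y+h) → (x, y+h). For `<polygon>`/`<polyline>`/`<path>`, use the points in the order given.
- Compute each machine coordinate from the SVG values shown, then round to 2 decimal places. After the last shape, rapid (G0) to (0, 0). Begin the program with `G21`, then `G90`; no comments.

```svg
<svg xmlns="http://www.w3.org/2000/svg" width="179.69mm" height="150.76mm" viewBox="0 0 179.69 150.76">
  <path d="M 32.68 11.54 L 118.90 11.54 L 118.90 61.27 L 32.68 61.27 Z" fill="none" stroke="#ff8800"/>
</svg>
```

1 u = 1 mm; y_m = 150.76 − y.

[1] `<path>` rectangle, #ff8800→cut S881 F578: (32.68,139.22) → (118.90,139.22) → (118.90,89.49) → (32.68,89.49) → (32.68,139.22) (closed)

G21
G90
G0 X32.68 Y139.22
M3 S881
G1 X118.90 Y139.22 F578
G1 X118.90 Y89.49
G1 X32.68 Y89.49
G1 X32.68 Y139.22
M5
G0 X0.00 Y0.00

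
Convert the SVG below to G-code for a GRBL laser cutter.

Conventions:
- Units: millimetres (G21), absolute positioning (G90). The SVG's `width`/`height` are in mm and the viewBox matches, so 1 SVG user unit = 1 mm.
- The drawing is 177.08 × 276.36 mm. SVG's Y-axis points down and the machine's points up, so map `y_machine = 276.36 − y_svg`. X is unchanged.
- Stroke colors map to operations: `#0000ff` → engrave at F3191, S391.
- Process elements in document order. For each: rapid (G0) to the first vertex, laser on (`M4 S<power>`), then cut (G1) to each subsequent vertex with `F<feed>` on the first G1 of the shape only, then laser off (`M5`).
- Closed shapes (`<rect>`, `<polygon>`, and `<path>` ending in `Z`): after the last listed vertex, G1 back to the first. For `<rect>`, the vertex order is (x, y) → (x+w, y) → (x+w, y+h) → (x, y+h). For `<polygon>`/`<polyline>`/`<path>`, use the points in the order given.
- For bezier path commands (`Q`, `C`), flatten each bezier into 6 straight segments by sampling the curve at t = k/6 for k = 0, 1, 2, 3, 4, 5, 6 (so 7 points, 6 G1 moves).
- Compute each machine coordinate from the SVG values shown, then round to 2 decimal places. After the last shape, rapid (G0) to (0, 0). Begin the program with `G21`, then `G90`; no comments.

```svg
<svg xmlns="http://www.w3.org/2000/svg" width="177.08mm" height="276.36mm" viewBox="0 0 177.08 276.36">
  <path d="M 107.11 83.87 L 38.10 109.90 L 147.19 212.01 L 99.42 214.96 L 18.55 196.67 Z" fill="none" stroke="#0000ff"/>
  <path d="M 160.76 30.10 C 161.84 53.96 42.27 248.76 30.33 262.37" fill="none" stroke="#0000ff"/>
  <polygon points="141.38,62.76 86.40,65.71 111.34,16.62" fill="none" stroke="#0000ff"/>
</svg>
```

G21
G90
G0 X107.11 Y192.49
M4 S391
G1 X38.10 Y166.46 F3191
G1 X147.19 Y64.35
G1 X99.42 Y61.40
G1 X18.55 Y79.69
G1 X107.11 Y192.49
M5
G0 X160.76 Y246.26
M4 S391
G1 X152.30 Y221.72 F3191
G1 X130.08 Y178.46
G1 X100.43 Y126.28
G1 X69.69 Y74.95
G1 X44.21 Y34.26
G1 X30.33 Y13.99
M5
G0 X141.38 Y213.60
M4 S391
G1 X86.40 Y210.65 F3191
G1 X111.34 Y259.74
G1 X141.38 Y213.60
M5
G0 X0.00 Y0.00

viewBox `0 0 177.08 276.36` with mm width/height → 1 unit = 1 mm. Flip: y_m = 276.36 − y_svg.

**Shape 1** — `<path>` closed polygon, stroke `#0000ff` → engrave (S391, F3191). Machine vertices: (107.11,192.49) → (38.10,166.46) → (147.19,64.35) → (99.42,61.40) → (18.55,79.69) → (107.11,192.49). Closed: final G1 returns to the first vertex.

**Shape 2** — `<path>` cubic bezier, stroke `#0000ff` → engrave (S391, F3191). Control points (SVG): P0=(160.76,30.10), P1=(161.84,53.96), P2=(42.27,248.76), P3=(30.33,262.37); sampled at t=k/6. Machine vertices: (160.76,246.26) → (152.30,221.72) → (130.08,178.46) → (100.43,126.28) → (69.69,74.95) → (44.21,34.26) → (30.33,13.99). Open path.

**Shape 3** — `<polygon>` regular polygon, stroke `#0000ff` → engrave (S391, F3191). Machine vertices: (141.38,213.60) → (86.40,210.65) → (111.34,259.74) → (141.38,213.60). Closed: final G1 returns to the first vertex.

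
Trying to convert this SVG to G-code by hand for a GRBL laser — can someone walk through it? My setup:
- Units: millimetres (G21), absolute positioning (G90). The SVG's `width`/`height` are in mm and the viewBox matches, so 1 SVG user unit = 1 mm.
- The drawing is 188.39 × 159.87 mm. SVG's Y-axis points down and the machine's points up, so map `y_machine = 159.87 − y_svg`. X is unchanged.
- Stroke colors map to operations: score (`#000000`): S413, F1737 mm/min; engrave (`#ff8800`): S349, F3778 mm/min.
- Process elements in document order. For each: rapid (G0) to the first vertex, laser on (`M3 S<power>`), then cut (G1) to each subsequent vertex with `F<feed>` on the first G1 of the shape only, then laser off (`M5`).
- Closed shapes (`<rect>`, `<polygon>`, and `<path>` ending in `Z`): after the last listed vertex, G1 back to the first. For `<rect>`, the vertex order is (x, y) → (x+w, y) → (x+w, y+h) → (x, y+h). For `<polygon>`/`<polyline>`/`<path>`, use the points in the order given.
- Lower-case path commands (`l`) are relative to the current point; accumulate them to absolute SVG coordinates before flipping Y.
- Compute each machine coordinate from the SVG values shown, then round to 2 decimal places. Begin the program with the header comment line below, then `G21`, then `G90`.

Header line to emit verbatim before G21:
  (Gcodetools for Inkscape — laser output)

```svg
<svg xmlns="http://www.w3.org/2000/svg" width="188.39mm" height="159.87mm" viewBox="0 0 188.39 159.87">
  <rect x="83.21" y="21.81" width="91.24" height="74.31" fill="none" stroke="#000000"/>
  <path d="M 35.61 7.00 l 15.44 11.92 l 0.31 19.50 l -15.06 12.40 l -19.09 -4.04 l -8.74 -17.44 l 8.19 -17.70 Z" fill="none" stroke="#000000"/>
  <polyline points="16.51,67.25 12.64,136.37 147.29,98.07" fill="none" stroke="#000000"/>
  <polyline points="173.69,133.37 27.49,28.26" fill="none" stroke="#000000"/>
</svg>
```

(Gcodetools for Inkscape — laser output)
G21
G90
G0 X83.21 Y138.06
M3 S413
G1 X174.45 Y138.06 F1737
G1 X174.45 Y63.75
G1 X83.21 Y63.75
G1 X83.21 Y138.06
M5
G0 X35.61 Y152.87
M3 S413
G1 X51.05 Y140.95 F1737
G1 X51.36 Y121.45
G1 X36.30 Y109.05
G1 X17.21 Y113.09
G1 X8.47 Y130.53
G1 X16.66 Y148.23
G1 X35.61 Y152.87
M5
G0 X16.51 Y92.62
M3 S413
G1 X12.64 Y23.50 F1737
G1 X147.29 Y61.80
M5
G0 X173.69 Y26.50
M3 S413
G1 X27.49 Y131.61 F1737
M5

1 u = 1 mm; y_m = 159.87 − y.

[1] `<rect>` rectangle, #000000→score S413 F1737: (83.21,138.06) → (174.45,138.06) → (174.45,63.75) → (83.21,63.75) → (83.21,138.06) (closed)

[2] `<path>` regular polygon, #000000→score S413 F1737: (35.61,152.87) → (51.05,140.95) → (51.36,121.45) → (36.30,109.05) → (17.21,113.09) → (8.47,130.53) → (16.66,148.23) → (35.61,152.87) (closed)

[3] `<polyline>` open polyline, #000000→score S413 F1737: (16.51,92.62) → (12.64,23.50) → (147.29,61.80)

[4] `<polyline>` line segment, #000000→score S413 F1737: (173.69,26.50) → (27.49,131.61)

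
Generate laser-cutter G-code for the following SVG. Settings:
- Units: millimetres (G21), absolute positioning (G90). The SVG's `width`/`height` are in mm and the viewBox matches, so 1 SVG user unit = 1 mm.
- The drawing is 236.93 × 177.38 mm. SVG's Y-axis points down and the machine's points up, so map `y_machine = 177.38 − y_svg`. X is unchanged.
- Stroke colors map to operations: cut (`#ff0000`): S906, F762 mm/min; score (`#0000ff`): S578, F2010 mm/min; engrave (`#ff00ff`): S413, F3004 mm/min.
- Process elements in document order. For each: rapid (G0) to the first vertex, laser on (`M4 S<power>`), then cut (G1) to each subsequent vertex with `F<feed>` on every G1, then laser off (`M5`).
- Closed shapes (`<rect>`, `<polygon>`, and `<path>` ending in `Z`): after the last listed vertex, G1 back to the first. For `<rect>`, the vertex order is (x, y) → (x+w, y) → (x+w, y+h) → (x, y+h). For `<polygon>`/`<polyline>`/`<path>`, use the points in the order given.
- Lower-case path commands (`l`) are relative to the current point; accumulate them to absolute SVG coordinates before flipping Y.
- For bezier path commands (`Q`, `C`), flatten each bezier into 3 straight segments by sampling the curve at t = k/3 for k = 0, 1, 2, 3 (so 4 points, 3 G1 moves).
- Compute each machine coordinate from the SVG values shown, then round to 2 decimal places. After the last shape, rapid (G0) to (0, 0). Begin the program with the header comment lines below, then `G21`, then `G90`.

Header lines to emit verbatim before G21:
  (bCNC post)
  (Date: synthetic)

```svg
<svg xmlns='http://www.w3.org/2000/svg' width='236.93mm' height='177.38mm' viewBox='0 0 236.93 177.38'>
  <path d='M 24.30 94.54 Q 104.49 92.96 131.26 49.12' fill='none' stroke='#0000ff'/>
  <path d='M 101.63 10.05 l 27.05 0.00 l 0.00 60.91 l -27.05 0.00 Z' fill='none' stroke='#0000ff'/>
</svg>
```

(bCNC post)
(Date: synthetic)
G21
G90
G0 X24.30 Y82.84
M4 S578
G1 X71.82 Y88.59 F2010
G1 X107.48 Y103.73 F2010
G1 X131.26 Y128.26 F2010
M5
G0 X101.63 Y167.33
M4 S578
G1 X128.68 Y167.33 F2010
G1 X128.68 Y106.42 F2010
G1 X101.63 Y106.42 F2010
G1 X101.63 Y167.33 F2010
M5
G0 X0.00 Y0.00

1 u = 1 mm; y_m = 177.38 − y.

[1] `<path>` quadratic bezier, #0000ff→score S578 F2010: (24.30,82.84) → (71.82,88.59) → (107.48,103.73) → (131.26,128.26)

[2] `<path>` rectangle, #0000ff→score S578 F2010: (101.63,167.33) → (128.68,167.33) → (128.68,106.42) → (101.63,106.42) → (101.63,167.33) (closed)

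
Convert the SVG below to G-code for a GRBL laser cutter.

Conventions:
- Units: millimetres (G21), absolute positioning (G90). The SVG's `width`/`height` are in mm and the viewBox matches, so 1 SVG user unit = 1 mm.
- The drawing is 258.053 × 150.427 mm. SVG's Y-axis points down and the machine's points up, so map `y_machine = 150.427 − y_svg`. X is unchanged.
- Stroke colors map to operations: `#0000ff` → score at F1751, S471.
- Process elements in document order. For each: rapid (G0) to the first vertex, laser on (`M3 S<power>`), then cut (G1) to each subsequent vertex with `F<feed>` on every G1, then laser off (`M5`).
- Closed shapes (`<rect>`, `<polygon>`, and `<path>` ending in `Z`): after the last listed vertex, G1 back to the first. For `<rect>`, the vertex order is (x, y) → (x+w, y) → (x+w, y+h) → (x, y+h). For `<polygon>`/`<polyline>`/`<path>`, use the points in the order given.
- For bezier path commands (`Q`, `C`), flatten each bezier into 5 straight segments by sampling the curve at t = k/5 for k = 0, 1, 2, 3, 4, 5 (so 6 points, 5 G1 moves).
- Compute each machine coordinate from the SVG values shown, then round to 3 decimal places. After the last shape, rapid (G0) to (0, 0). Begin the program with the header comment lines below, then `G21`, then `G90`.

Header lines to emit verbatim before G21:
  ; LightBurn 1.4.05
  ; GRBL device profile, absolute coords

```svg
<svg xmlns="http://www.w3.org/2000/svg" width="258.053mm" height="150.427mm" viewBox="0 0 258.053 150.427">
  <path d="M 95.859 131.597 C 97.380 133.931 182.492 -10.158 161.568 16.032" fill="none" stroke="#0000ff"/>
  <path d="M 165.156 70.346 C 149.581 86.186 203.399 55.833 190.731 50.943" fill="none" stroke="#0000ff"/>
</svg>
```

; LightBurn 1.4.05
; GRBL device profile, absolute coords
G21
G90
G0 X95.859 Y18.830
M3 S471
G1 X105.286 Y32.467 F1751
G1 X125.672 Y66.043 F1751
G1 X147.916 Y104.358 F1751
G1 X162.915 Y132.209 F1751
G1 X161.568 Y134.395 F1751
M5
G0 X165.156 Y80.081
M3 S471
G1 X163.051 Y75.547 F1751
G1 X171.078 Y78.660 F1751
G1 X182.716 Y85.980 F1751
G1 X191.441 Y94.068 F1751
G1 X190.731 Y99.484 F1751
M5
G0 X0.000 Y0.000

viewBox `0 0 258.053 150.427` with mm width/height → 1 unit = 1 mm. Flip: y_m = 150.427 − y_svg.

**Shape 1** — `<path>` cubic bezier, stroke `#0000ff` → score (S471, F1751). Control points (SVG): P0=(95.859,131.597), P1=(97.380,133.931), P2=(182.492,-10.158), P3=(161.568,16.032); sampled at t=k/5. Machine vertices: (95.859,18.830) → (105.286,32.467) → (125.672,66.043) → (147.916,104.358) → (162.915,132.209) → (161.568,134.395). Open path.

**Shape 2** — `<path>` cubic bezier, stroke `#0000ff` → score (S471, F1751). Control points (SVG): P0=(165.156,70.346), P1=(149.581,86.186), P2=(203.399,55.833), P3=(190.731,50.943); sampled at t=k/5. Machine vertices: (165.156,80.081) → (163.051,75.547) → (171.078,78.660) → (182.716,85.980) → (191.441,94.068) → (190.731,99.484). Open path.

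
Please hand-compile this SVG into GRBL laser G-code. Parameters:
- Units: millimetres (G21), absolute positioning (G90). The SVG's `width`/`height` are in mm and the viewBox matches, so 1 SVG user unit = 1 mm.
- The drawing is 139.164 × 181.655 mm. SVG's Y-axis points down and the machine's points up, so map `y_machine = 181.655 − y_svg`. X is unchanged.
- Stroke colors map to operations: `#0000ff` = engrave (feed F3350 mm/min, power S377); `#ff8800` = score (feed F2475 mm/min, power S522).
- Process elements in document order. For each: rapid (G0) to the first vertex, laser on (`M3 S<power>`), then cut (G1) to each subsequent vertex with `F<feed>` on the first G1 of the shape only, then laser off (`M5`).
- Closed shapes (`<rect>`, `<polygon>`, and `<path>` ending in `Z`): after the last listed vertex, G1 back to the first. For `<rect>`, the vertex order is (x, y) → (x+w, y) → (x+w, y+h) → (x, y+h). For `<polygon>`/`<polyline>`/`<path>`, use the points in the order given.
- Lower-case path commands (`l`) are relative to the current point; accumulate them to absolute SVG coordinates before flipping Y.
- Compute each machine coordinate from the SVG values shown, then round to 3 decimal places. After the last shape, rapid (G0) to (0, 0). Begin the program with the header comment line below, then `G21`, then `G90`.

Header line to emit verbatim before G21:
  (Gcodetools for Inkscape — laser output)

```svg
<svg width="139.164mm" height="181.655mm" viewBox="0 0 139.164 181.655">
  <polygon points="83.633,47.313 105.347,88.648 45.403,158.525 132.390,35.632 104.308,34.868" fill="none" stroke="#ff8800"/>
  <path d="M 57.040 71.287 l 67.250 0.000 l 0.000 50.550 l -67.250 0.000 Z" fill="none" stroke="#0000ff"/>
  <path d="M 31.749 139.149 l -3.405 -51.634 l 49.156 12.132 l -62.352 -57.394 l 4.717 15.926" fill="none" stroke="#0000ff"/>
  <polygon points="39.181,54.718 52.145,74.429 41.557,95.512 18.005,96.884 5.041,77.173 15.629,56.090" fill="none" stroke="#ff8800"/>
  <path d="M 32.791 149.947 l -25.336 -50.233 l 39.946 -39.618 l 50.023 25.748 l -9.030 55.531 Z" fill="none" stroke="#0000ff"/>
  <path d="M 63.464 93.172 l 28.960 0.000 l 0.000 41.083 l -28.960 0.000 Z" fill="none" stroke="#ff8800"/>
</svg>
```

1 u = 1 mm; y_m = 181.655 − y.

[1] `<polygon>` closed polygon, #ff8800→score S522 F2475: (83.633,134.342) → (105.347,93.007) → (45.403,23.130) → (132.390,146.023) → (104.308,146.787) → (83.633,134.342) (closed)

[2] `<path>` rectangle, #0000ff→engrave S377 F3350: (57.040,110.368) → (124.290,110.368) → (124.290,59.818) → (57.040,59.818) → (57.040,110.368) (closed)

[3] `<path>` open polyline, #0000ff→engrave S377 F3350: (31.749,42.506) → (28.344,94.140) → (77.500,82.008) → (15.148,139.402) → (19.865,123.476)

[4] `<polygon>` regular polygon, #ff8800→score S522 F2475: (39.181,126.937) → (52.145,107.226) → (41.557,86.143) → (18.005,84.771) → (5.041,104.482) → (15.629,125.565) → (39.181,126.937) (closed)

[5] `<path>` regular polygon, #0000ff→engrave S377 F3350: (32.791,31.708) → (7.455,81.941) → (47.401,121.559) → (97.424,95.811) → (88.394,40.280) → (32.791,31.708) (closed)

[6] `<path>` rectangle, #ff8800→score S522 F2475: (63.464,88.483) → (92.424,88.483) → (92.424,47.400) → (63.464,47.400) → (63.464,88.483) (closed)

(Gcodetools for Inkscape — laser output)
G21
G90
G0 X83.633 Y134.342
M3 S522
G1 X105.347 Y93.007 F2475
G1 X45.403 Y23.130
G1 X132.390 Y146.023
G1 X104.308 Y146.787
G1 X83.633 Y134.342
M5
G0 X57.040 Y110.368
M3 S377
G1 X124.290 Y110.368 F3350
G1 X124.290 Y59.818
G1 X57.040 Y59.818
G1 X57.040 Y110.368
M5
G0 X31.749 Y42.506
M3 S377
G1 X28.344 Y94.140 F3350
G1 X77.500 Y82.008
G1 X15.148 Y139.402
G1 X19.865 Y123.476
M5
G0 X39.181 Y126.937
M3 S522
G1 X52.145 Y107.226 F2475
G1 X41.557 Y86.143
G1 X18.005 Y84.771
G1 X5.041 Y104.482
G1 X15.629 Y125.565
G1 X39.181 Y126.937
M5
G0 X32.791 Y31.708
M3 S377
G1 X7.455 Y81.941 F3350
G1 X47.401 Y121.559
G1 X97.424 Y95.811
G1 X88.394 Y40.280
G1 X32.791 Y31.708
M5
G0 X63.464 Y88.483
M3 S522
G1 X92.424 Y88.483 F2475
G1 X92.424 Y47.400
G1 X63.464 Y47.400
G1 X63.464 Y88.483
M5
G0 X0.000 Y0.000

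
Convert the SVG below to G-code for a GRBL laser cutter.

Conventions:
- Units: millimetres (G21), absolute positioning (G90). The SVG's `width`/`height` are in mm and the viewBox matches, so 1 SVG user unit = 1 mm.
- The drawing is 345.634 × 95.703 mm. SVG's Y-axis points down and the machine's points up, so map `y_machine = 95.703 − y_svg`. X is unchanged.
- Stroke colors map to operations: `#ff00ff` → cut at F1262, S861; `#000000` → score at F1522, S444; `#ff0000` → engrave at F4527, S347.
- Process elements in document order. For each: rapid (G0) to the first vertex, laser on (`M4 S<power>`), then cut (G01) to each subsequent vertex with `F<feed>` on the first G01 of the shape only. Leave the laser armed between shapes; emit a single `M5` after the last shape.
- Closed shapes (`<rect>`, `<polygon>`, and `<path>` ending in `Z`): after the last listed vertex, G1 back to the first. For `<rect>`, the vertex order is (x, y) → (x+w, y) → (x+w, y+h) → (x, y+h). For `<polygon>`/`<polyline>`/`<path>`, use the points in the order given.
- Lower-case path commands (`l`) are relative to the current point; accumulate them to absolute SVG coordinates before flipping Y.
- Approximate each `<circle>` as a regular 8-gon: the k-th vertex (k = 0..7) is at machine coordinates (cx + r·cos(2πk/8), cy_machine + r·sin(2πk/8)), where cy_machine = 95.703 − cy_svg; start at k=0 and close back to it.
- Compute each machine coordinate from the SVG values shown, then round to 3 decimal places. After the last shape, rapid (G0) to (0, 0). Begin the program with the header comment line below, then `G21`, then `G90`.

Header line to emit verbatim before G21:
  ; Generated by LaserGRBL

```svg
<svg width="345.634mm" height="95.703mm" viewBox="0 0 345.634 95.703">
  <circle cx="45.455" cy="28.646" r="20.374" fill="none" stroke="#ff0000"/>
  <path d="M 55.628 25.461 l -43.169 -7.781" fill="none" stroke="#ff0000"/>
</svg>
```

1 u = 1 mm; y_m = 95.703 − y.

[1] `<circle>` circle, #ff0000→engrave S347 F4527: (65.829,67.057) → (59.862,81.464) → (45.455,87.431) → (31.048,81.464) → (25.081,67.057) → (31.048,52.650) → (45.455,46.683) → (59.862,52.650) → (65.829,67.057) (closed)

[2] `<path>` line segment, #ff0000→engrave S347 F4527: (55.628,70.242) → (12.459,78.023)

; Generated by LaserGRBL
G21
G90
G0 X65.829 Y67.057
M4 S347
G01 X59.862 Y81.464 F4527
G01 X45.455 Y87.431
G01 X31.048 Y81.464
G01 X25.081 Y67.057
G01 X31.048 Y52.650
G01 X45.455 Y46.683
G01 X59.862 Y52.650
G01 X65.829 Y67.057
G0 X55.628 Y70.242
M4 S347
G01 X12.459 Y78.023 F4527
M5
G0 X0.000 Y0.000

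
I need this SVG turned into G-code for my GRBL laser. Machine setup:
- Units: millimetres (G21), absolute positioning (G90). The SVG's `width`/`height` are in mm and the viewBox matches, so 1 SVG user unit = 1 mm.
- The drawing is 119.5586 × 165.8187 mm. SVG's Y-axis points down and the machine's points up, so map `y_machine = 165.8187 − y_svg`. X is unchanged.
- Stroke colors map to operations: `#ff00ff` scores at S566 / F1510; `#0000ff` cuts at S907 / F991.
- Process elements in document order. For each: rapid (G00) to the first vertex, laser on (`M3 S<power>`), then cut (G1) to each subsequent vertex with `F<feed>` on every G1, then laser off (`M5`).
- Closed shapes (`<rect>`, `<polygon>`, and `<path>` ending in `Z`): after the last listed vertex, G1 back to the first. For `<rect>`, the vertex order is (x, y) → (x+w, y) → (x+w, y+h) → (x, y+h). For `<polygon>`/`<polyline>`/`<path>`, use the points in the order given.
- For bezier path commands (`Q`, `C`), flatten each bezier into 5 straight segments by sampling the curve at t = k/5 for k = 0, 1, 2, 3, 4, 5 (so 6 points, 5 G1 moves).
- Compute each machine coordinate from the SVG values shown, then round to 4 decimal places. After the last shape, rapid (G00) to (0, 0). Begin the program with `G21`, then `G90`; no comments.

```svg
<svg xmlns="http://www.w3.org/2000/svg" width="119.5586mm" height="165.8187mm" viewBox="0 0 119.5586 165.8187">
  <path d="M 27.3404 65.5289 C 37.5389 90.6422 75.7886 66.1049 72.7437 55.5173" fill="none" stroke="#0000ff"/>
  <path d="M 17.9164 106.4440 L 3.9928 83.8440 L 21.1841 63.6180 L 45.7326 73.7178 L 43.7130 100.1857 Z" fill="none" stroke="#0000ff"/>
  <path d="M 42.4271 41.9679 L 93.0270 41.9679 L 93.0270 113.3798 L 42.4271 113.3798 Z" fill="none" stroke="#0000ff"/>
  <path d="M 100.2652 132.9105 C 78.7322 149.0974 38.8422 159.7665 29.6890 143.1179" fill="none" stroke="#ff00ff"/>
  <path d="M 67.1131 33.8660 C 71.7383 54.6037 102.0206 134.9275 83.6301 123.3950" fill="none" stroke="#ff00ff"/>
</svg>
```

1 u = 1 mm; y_m = 165.8187 − y.

[1] `<path>` cubic bezier, #0000ff→cut S907 F991: (27.3404,100.2898) → (36.2709,90.6711) → (48.6050,89.9157) → (61.0143,94.9708) → (70.1701,102.7837) → (72.7437,110.3014)

[2] `<path>` regular polygon, #0000ff→cut S907 F991: (17.9164,59.3747) → (3.9928,81.9747) → (21.1841,102.2007) → (45.7326,92.1009) → (43.7130,65.6330) → (17.9164,59.3747) (closed)

[3] `<path>` rectangle, #0000ff→cut S907 F991: (42.4271,123.8508) → (93.0270,123.8508) → (93.0270,52.4389) → (42.4271,52.4389) → (42.4271,123.8508) (closed)

[4] `<path>` cubic bezier, #ff00ff→score S566 F1510: (100.2652,32.9082) → (85.5353,24.0326) → (68.7562,17.5277) → (52.2845,14.4398) → (38.4766,15.8154) → (29.6890,22.7008)

[5] `<path>` cubic bezier, #ff00ff→score S566 F1510: (67.1131,131.9527) → (72.3724,113.5713) → (80.2216,88.1584) → (87.0929,62.9834) → (89.4183,45.3154) → (83.6301,42.4237)

G21
G90
G00 X27.3404 Y100.2898
M3 S907
G1 X36.2709 Y90.6711 F991
G1 X48.6050 Y89.9157 F991
G1 X61.0143 Y94.9708 F991
G1 X70.1701 Y102.7837 F991
G1 X72.7437 Y110.3014 F991
M5
G00 X17.9164 Y59.3747
M3 S907
G1 X3.9928 Y81.9747 F991
G1 X21.1841 Y102.2007 F991
G1 X45.7326 Y92.1009 F991
G1 X43.7130 Y65.6330 F991
G1 X17.9164 Y59.3747 F991
M5
G00 X42.4271 Y123.8508
M3 S907
G1 X93.0270 Y123.8508 F991
G1 X93.0270 Y52.4389 F991
G1 X42.4271 Y52.4389 F991
G1 X42.4271 Y123.8508 F991
M5
G00 X100.2652 Y32.9082
M3 S566
G1 X85.5353 Y24.0326 F1510
G1 X68.7562 Y17.5277 F1510
G1 X52.2845 Y14.4398 F1510
G1 X38.4766 Y15.8154 F1510
G1 X29.6890 Y22.7008 F1510
M5
G00 X67.1131 Y131.9527
M3 S566
G1 X72.3724 Y113.5713 F1510
G1 X80.2216 Y88.1584 F1510
G1 X87.0929 Y62.9834 F1510
G1 X89.4183 Y45.3154 F1510
G1 X83.6301 Y42.4237 F1510
M5
G00 X0.0000 Y0.0000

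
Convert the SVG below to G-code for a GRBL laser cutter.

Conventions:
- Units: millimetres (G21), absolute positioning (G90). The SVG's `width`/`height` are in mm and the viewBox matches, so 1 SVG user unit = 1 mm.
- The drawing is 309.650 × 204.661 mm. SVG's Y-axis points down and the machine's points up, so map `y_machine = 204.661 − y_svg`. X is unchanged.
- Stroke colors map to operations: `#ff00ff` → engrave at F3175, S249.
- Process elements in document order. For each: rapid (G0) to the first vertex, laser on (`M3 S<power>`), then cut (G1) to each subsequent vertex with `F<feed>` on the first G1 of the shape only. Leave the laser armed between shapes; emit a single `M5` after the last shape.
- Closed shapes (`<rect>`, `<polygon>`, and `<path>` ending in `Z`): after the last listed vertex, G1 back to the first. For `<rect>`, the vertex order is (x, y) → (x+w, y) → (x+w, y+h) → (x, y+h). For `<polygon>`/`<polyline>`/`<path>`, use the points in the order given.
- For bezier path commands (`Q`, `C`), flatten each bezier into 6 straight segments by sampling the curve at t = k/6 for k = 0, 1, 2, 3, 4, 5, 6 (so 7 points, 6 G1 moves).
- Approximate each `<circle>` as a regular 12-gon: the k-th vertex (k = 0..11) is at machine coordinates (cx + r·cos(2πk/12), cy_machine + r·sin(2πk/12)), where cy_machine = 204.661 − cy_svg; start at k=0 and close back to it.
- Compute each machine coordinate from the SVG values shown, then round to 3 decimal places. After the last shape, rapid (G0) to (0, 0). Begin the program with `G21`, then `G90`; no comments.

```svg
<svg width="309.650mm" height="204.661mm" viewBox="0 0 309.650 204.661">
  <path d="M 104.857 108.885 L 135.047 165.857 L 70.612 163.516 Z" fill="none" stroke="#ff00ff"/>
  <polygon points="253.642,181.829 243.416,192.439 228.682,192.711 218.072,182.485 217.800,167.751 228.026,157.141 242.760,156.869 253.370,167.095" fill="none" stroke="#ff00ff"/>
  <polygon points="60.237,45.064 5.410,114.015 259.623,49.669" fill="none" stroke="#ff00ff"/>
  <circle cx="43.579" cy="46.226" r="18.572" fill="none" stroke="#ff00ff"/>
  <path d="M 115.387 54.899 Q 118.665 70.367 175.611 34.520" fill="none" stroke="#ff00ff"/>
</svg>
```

Since the viewBox matches the mm dimensions, user units are millimetres directly. The only transform is the Y-flip y_m = 204.661 − y_svg.

Shape 1 is a regular polygon drawn with `<path>`. Its stroke #ff00ff means engrave at S249, F3175. After flipping Y the toolpath is (104.857,95.776) → (135.047,38.804) → (70.612,41.145) → (104.857,95.776), returning to the start.

Shape 2 is a regular polygon drawn with `<polygon>`. Its stroke #ff00ff means engrave at S249, F3175. After flipping Y the toolpath is (253.642,22.832) → (243.416,12.222) → (228.682,11.950) → (218.072,22.176) → (217.800,36.910) → (228.026,47.520) → (242.760,47.792) → (253.370,37.566) → (253.642,22.832), returning to the start.

Shape 3 is a closed polygon drawn with `<polygon>`. Its stroke #ff00ff means engrave at S249, F3175. After flipping Y the toolpath is (60.237,159.597) → (5.410,90.646) → (259.623,154.992) → (60.237,159.597), returning to the start.

Shape 4 is a circle drawn with `<circle>`. Its stroke #ff00ff means engrave at S249, F3175. After flipping Y the toolpath is (62.151,158.435) → (59.663,167.721) → (52.865,174.519) → (43.579,177.007) → (34.293,174.519) → (27.495,167.721) → (25.007,158.435) → (27.495,149.149) → (34.293,142.351) → (43.579,139.863) → (52.865,142.351) → (59.663,149.149) → (62.151,158.435), returning to the start.

Shape 5 is a quadratic bezier drawn with `<path>`. Its stroke #ff00ff means engrave at S249, F3175. After flipping Y the toolpath is (115.387,149.762) → (117.970,146.031) → (123.535,145.152) → (132.082,147.123) → (143.610,151.945) → (158.120,159.617) → (175.611,170.141).

G21
G90
G0 X104.857 Y95.776
M3 S249
G1 X135.047 Y38.804 F3175
G1 X70.612 Y41.145
G1 X104.857 Y95.776
G0 X253.642 Y22.832
M3 S249
G1 X243.416 Y12.222 F3175
G1 X228.682 Y11.950
G1 X218.072 Y22.176
G1 X217.800 Y36.910
G1 X228.026 Y47.520
G1 X242.760 Y47.792
G1 X253.370 Y37.566
G1 X253.642 Y22.832
G0 X60.237 Y159.597
M3 S249
G1 X5.410 Y90.646 F3175
G1 X259.623 Y154.992
G1 X60.237 Y159.597
G0 X62.151 Y158.435
M3 S249
G1 X59.663 Y167.721 F3175
G1 X52.865 Y174.519
G1 X43.579 Y177.007
G1 X34.293 Y174.519
G1 X27.495 Y167.721
G1 X25.007 Y158.435
G1 X27.495 Y149.149
G1 X34.293 Y142.351
G1 X43.579 Y139.863
G1 X52.865 Y142.351
G1 X59.663 Y149.149
G1 X62.151 Y158.435
G0 X115.387 Y149.762
M3 S249
G1 X117.970 Y146.031 F3175
G1 X123.535 Y145.152
G1 X132.082 Y147.123
G1 X143.610 Y151.945
G1 X158.120 Y159.617
G1 X175.611 Y170.141
M5
G0 X0.000 Y0.000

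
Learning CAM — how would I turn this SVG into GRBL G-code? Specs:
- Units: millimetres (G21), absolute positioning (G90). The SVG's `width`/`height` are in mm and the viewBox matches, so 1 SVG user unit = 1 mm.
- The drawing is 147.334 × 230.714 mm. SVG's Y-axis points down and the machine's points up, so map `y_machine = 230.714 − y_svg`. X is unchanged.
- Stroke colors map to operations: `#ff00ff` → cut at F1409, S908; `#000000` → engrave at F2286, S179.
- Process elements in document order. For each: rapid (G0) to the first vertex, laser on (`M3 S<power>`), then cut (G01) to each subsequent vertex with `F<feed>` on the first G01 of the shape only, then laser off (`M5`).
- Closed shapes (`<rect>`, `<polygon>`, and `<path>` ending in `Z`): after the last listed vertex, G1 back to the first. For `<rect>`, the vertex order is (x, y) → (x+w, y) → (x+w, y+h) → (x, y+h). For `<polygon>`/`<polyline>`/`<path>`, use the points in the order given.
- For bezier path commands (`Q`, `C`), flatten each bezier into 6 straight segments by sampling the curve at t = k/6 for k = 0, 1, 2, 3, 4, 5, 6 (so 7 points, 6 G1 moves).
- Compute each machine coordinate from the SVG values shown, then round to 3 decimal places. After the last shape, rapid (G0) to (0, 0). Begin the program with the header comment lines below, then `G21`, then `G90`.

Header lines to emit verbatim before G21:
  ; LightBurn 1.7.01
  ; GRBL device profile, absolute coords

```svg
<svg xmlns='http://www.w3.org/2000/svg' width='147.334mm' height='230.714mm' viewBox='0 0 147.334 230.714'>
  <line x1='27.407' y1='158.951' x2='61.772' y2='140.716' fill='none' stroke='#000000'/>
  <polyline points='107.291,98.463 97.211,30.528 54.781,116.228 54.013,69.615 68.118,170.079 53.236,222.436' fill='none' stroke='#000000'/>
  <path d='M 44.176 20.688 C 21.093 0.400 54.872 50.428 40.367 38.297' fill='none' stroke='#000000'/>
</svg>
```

; LightBurn 1.7.01
; GRBL device profile, absolute coords
G21
G90
G0 X27.407 Y71.763
M3 S179
G01 X61.772 Y89.998 F2286
M5
G0 X107.291 Y132.251
M3 S179
G01 X97.211 Y200.186 F2286
G01 X54.781 Y114.486
G01 X54.013 Y161.099
G01 X68.118 Y60.635
G01 X53.236 Y8.278
M5
G0 X44.176 Y210.026
M3 S179
G01 X36.886 Y214.924 F2286
G01 X36.153 Y211.782
G01 X39.055 Y204.280
G01 X42.672 Y196.099
G01 X44.083 Y190.918
G01 X40.367 Y192.417
M5
G0 X0.000 Y0.000

Since the viewBox matches the mm dimensions, user units are millimetres directly. The only transform is the Y-flip y_m = 230.714 − y_svg.

Shape 1 is a line segment drawn with `<line>`. Its stroke #000000 means engrave at S179, F2286. After flipping Y the toolpath is (27.407,71.763) → (61.772,89.998).

Shape 2 is a open polyline drawn with `<polyline>`. Its stroke #000000 means engrave at S179, F2286. After flipping Y the toolpath is (107.291,132.251) → (97.211,200.186) → (54.781,114.486) → (54.013,161.099) → (68.118,60.635) → (53.236,8.278).

Shape 3 is a cubic bezier drawn with `<path>`. Its stroke #000000 means engrave at S179, F2286. After flipping Y the toolpath is (44.176,210.026) → (36.886,214.924) → (36.153,211.782) → (39.055,204.280) → (42.672,196.099) → (44.083,190.918) → (40.367,192.417).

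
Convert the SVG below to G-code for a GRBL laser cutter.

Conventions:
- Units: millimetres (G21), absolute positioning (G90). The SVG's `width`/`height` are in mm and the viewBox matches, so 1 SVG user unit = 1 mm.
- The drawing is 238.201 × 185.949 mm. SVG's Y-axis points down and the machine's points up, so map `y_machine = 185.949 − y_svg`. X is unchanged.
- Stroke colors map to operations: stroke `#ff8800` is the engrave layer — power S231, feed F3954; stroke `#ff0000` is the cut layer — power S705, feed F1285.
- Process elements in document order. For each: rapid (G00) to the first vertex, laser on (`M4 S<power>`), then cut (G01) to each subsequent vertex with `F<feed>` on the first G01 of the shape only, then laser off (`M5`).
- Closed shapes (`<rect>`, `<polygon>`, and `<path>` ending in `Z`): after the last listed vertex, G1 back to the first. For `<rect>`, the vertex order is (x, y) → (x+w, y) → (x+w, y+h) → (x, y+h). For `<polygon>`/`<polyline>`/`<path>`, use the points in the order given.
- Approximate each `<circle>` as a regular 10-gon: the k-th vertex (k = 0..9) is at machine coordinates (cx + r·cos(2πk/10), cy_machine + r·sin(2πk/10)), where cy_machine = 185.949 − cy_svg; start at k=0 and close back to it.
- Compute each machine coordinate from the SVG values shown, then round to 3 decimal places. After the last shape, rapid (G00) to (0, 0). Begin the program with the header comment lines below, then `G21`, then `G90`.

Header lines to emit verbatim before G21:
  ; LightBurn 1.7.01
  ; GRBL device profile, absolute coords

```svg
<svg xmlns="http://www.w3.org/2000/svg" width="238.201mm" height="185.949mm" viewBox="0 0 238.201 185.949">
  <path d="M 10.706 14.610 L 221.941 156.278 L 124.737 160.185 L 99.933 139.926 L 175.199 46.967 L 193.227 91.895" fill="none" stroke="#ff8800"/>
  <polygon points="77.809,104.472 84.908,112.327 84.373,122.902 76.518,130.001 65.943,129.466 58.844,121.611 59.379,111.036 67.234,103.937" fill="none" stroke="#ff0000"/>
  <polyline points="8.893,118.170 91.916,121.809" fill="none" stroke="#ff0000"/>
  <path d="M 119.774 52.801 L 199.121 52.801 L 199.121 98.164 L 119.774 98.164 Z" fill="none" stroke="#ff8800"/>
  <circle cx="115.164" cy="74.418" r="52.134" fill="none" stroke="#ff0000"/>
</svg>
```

Since the viewBox matches the mm dimensions, user units are millimetres directly. The only transform is the Y-flip y_m = 185.949 − y_svg.

Shape 1 is a open polyline drawn with `<path>`. Its stroke #ff8800 means engrave at S231, F3954. After flipping Y the toolpath is (10.706,171.339) → (221.941,29.671) → (124.737,25.764) → (99.933,46.023) → (175.199,138.982) → (193.227,94.054).

Shape 2 is a regular polygon drawn with `<polygon>`. Its stroke #ff0000 means cut at S705, F1285. After flipping Y the toolpath is (77.809,81.477) → (84.908,73.622) → (84.373,63.047) → (76.518,55.948) → (65.943,56.483) → (58.844,64.338) → (59.379,74.913) → (67.234,82.012) → (77.809,81.477), returning to the start.

Shape 3 is a line segment drawn with `<polyline>`. Its stroke #ff0000 means cut at S705, F1285. After flipping Y the toolpath is (8.893,67.779) → (91.916,64.140).

Shape 4 is a rectangle drawn with `<path>`. Its stroke #ff8800 means engrave at S231, F3954. After flipping Y the toolpath is (119.774,133.148) → (199.121,133.148) → (199.121,87.785) → (119.774,87.785) → (119.774,133.148), returning to the start.

Shape 5 is a circle drawn with `<circle>`. Its stroke #ff0000 means cut at S705, F1285. After flipping Y the toolpath is (167.298,111.531) → (157.341,142.175) → (131.274,161.113) → (99.054,161.113) → (72.987,142.175) → (63.030,111.531) → (72.987,80.887) → (99.054,61.949) → (131.274,61.949) → (157.341,80.887) → (167.298,111.531), returning to the start.

; LightBurn 1.7.01
; GRBL device profile, absolute coords
G21
G90
G00 X10.706 Y171.339
M4 S231
G01 X221.941 Y29.671 F3954
G01 X124.737 Y25.764
G01 X99.933 Y46.023
G01 X175.199 Y138.982
G01 X193.227 Y94.054
M5
G00 X77.809 Y81.477
M4 S705
G01 X84.908 Y73.622 F1285
G01 X84.373 Y63.047
G01 X76.518 Y55.948
G01 X65.943 Y56.483
G01 X58.844 Y64.338
G01 X59.379 Y74.913
G01 X67.234 Y82.012
G01 X77.809 Y81.477
M5
G00 X8.893 Y67.779
M4 S705
G01 X91.916 Y64.140 F1285
M5
G00 X119.774 Y133.148
M4 S231
G01 X199.121 Y133.148 F3954
G01 X199.121 Y87.785
G01 X119.774 Y87.785
G01 X119.774 Y133.148
M5
G00 X167.298 Y111.531
M4 S705
G01 X157.341 Y142.175 F1285
G01 X131.274 Y161.113
G01 X99.054 Y161.113
G01 X72.987 Y142.175
G01 X63.030 Y111.531
G01 X72.987 Y80.887
G01 X99.054 Y61.949
G01 X131.274 Y61.949
G01 X157.341 Y80.887
G01 X167.298 Y111.531
M5
G00 X0.000 Y0.000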